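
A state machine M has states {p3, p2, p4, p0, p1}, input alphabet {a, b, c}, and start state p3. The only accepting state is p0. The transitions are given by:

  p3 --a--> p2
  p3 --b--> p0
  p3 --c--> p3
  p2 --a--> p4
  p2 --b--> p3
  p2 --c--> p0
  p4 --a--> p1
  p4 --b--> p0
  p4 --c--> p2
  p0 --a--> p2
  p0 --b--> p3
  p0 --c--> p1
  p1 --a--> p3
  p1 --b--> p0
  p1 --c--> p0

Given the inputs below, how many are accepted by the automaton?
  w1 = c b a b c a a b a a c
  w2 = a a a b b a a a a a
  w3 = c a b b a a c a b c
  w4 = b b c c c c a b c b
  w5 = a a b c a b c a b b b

2

w1:
  start at p3
  read 'c': p3 → p3
  read 'b': p3 → p0
  read 'a': p0 → p2
  read 'b': p2 → p3
  read 'c': p3 → p3
  read 'a': p3 → p2
  read 'a': p2 → p4
  read 'b': p4 → p0
  read 'a': p0 → p2
  read 'a': p2 → p4
  read 'c': p4 → p2
  end p2, rejected
w2:
  start at p3
  read 'a': p3 → p2
  read 'a': p2 → p4
  read 'a': p4 → p1
  read 'b': p1 → p0
  read 'b': p0 → p3
  read 'a': p3 → p2
  read 'a': p2 → p4
  read 'a': p4 → p1
  read 'a': p1 → p3
  read 'a': p3 → p2
  end p2, rejected
w3:
  start at p3
  read 'c': p3 → p3
  read 'a': p3 → p2
  read 'b': p2 → p3
  read 'b': p3 → p0
  read 'a': p0 → p2
  read 'a': p2 → p4
  read 'c': p4 → p2
  read 'a': p2 → p4
  read 'b': p4 → p0
  read 'c': p0 → p1
  end p1, rejected
w4:
  start at p3
  read 'b': p3 → p0
  read 'b': p0 → p3
  read 'c': p3 → p3
  read 'c': p3 → p3
  read 'c': p3 → p3
  read 'c': p3 → p3
  read 'a': p3 → p2
  read 'b': p2 → p3
  read 'c': p3 → p3
  read 'b': p3 → p0
  end p0, accepted
w5:
  start at p3
  read 'a': p3 → p2
  read 'a': p2 → p4
  read 'b': p4 → p0
  read 'c': p0 → p1
  read 'a': p1 → p3
  read 'b': p3 → p0
  read 'c': p0 → p1
  read 'a': p1 → p3
  read 'b': p3 → p0
  read 'b': p0 → p3
  read 'b': p3 → p0
  end p0, accepted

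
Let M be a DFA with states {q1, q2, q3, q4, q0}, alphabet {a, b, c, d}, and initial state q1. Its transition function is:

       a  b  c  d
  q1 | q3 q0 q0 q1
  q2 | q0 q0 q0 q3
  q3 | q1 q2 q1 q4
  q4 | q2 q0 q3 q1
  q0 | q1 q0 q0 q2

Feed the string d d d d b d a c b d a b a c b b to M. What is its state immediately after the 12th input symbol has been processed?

start at q1
read 'd': q1 → q1
read 'd': q1 → q1
read 'd': q1 → q1
read 'd': q1 → q1
read 'b': q1 → q0
read 'd': q0 → q2
read 'a': q2 → q0
read 'c': q0 → q0
read 'b': q0 → q0
read 'd': q0 → q2
read 'a': q2 → q0
read 'b': q0 → q0
After 12 symbols: q0.

q0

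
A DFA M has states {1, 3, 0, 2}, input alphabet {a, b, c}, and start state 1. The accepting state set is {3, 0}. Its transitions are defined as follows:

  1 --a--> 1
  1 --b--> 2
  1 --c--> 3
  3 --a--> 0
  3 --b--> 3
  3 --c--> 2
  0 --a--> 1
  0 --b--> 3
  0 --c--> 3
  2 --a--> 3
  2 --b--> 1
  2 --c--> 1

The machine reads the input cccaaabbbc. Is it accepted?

Trace: 1 -c-> 3 -c-> 2 -c-> 1 -a-> 1 -a-> 1 -a-> 1 -b-> 2 -b-> 1 -b-> 2 -c-> 1
End state 1 is not accepting.

No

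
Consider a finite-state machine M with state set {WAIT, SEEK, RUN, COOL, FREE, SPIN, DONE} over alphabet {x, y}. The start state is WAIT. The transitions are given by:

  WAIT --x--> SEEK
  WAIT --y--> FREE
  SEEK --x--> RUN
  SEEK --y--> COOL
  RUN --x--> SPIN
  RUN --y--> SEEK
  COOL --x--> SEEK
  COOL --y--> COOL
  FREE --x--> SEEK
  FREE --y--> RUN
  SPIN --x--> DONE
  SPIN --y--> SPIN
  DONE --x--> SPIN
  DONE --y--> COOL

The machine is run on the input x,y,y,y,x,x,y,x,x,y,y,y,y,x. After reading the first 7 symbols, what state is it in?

SEEK

Trace: WAIT -x-> SEEK -y-> COOL -y-> COOL -y-> COOL -x-> SEEK -x-> RUN -y-> SEEK
After 7 symbols: SEEK.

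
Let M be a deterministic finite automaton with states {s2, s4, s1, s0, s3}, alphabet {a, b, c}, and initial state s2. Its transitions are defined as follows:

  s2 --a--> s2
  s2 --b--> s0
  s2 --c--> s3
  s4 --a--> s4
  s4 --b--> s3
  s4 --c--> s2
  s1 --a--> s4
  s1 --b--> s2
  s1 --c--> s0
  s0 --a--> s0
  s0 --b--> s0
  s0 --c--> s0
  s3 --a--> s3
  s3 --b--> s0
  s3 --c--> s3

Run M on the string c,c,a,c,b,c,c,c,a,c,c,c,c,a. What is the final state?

s0

Trace: s2 -c-> s3 -c-> s3 -a-> s3 -c-> s3 -b-> s0 -c-> s0 -c-> s0 -c-> s0 -a-> s0 -c-> s0 -c-> s0 -c-> s0 -c-> s0 -a-> s0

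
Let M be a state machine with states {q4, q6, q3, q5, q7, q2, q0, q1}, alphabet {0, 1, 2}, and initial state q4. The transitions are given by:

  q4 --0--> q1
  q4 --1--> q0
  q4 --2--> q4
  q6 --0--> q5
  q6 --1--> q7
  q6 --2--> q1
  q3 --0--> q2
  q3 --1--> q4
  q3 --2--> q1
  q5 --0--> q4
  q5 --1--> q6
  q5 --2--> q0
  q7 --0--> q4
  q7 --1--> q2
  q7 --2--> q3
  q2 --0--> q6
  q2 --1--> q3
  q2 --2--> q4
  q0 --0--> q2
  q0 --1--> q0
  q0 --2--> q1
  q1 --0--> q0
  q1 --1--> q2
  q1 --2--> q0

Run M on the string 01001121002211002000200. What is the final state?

q2

start at q4
read '0': q4 → q1
read '1': q1 → q2
read '0': q2 → q6
read '0': q6 → q5
read '1': q5 → q6
read '1': q6 → q7
read '2': q7 → q3
read '1': q3 → q4
read '0': q4 → q1
read '0': q1 → q0
read '2': q0 → q1
read '2': q1 → q0
read '1': q0 → q0
read '1': q0 → q0
read '0': q0 → q2
read '0': q2 → q6
read '2': q6 → q1
read '0': q1 → q0
read '0': q0 → q2
read '0': q2 → q6
read '2': q6 → q1
read '0': q1 → q0
read '0': q0 → q2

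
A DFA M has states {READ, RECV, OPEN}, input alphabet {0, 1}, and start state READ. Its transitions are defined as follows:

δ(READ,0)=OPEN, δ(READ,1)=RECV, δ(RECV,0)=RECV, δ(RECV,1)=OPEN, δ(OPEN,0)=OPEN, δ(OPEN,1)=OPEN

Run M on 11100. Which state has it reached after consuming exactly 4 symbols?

OPEN

READ → RECV → OPEN → OPEN → OPEN
After 4 symbols: OPEN.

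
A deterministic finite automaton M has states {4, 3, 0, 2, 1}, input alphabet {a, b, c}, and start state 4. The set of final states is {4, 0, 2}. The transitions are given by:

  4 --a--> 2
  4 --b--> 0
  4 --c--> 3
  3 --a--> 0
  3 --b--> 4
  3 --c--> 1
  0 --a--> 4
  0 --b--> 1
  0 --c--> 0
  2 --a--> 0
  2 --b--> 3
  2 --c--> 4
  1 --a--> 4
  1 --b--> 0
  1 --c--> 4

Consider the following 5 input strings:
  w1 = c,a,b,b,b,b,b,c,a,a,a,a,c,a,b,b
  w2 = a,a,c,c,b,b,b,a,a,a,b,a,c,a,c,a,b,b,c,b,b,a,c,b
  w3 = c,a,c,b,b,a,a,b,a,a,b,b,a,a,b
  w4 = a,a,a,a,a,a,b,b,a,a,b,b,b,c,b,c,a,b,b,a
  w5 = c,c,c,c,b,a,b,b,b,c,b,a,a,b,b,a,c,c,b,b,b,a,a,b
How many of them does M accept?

3

w1: Trace: 4 -c-> 3 -a-> 0 -b-> 1 -b-> 0 -b-> 1 -b-> 0 -b-> 1 -c-> 4 -a-> 2 -a-> 0 -a-> 4 -a-> 2 -c-> 4 -a-> 2 -b-> 3 -b-> 4  → end 4, accepted
w2: Trace: 4 -a-> 2 -a-> 0 -c-> 0 -c-> 0 -b-> 1 -b-> 0 -b-> 1 -a-> 4 -a-> 2 -a-> 0 -b-> 1 -a-> 4 -c-> 3 -a-> 0 -c-> 0 -a-> 4 -b-> 0 -b-> 1 -c-> 4 -b-> 0 -b-> 1 -a-> 4 -c-> 3 -b-> 4  → end 4, accepted
w3: Trace: 4 -c-> 3 -a-> 0 -c-> 0 -b-> 1 -b-> 0 -a-> 4 -a-> 2 -b-> 3 -a-> 0 -a-> 4 -b-> 0 -b-> 1 -a-> 4 -a-> 2 -b-> 3  → end 3, rejected
w4: Trace: 4 -a-> 2 -a-> 0 -a-> 4 -a-> 2 -a-> 0 -a-> 4 -b-> 0 -b-> 1 -a-> 4 -a-> 2 -b-> 3 -b-> 4 -b-> 0 -c-> 0 -b-> 1 -c-> 4 -a-> 2 -b-> 3 -b-> 4 -a-> 2  → end 2, accepted
w5: Trace: 4 -c-> 3 -c-> 1 -c-> 4 -c-> 3 -b-> 4 -a-> 2 -b-> 3 -b-> 4 -b-> 0 -c-> 0 -b-> 1 -a-> 4 -a-> 2 -b-> 3 -b-> 4 -a-> 2 -c-> 4 -c-> 3 -b-> 4 -b-> 0 -b-> 1 -a-> 4 -a-> 2 -b-> 3  → end 3, rejected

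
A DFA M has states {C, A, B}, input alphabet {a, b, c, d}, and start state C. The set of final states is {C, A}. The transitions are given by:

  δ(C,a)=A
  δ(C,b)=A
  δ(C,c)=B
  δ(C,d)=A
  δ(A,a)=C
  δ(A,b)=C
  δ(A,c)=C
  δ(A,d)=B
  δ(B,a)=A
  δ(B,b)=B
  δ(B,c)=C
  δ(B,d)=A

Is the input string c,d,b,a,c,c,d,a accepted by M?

start at C
read 'c': C → B
read 'd': B → A
read 'b': A → C
read 'a': C → A
read 'c': A → C
read 'c': C → B
read 'd': B → A
read 'a': A → C
End state C is accepting.

Yes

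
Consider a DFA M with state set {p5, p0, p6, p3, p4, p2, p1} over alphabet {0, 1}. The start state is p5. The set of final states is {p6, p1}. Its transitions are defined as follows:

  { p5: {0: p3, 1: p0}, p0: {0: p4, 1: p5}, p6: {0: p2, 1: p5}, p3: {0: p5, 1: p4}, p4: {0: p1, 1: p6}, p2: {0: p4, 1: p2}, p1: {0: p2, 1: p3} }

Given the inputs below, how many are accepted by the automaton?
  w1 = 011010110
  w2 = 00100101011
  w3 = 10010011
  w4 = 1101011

1

w1: Trace: p5 -0-> p3 -1-> p4 -1-> p6 -0-> p2 -1-> p2 -0-> p4 -1-> p6 -1-> p5 -0-> p3  → end p3, rejected
w2: Trace: p5 -0-> p3 -0-> p5 -1-> p0 -0-> p4 -0-> p1 -1-> p3 -0-> p5 -1-> p0 -0-> p4 -1-> p6 -1-> p5  → end p5, rejected
w3: Trace: p5 -1-> p0 -0-> p4 -0-> p1 -1-> p3 -0-> p5 -0-> p3 -1-> p4 -1-> p6  → end p6, accepted
w4: Trace: p5 -1-> p0 -1-> p5 -0-> p3 -1-> p4 -0-> p1 -1-> p3 -1-> p4  → end p4, rejected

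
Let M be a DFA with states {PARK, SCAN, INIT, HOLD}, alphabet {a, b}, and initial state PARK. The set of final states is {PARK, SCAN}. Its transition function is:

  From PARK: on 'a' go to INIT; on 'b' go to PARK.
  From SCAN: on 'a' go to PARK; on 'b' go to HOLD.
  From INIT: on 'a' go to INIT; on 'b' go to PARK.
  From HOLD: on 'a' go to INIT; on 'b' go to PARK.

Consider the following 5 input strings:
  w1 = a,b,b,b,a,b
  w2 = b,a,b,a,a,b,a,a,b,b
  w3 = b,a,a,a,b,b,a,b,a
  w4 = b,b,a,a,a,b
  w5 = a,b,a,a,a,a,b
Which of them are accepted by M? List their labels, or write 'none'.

w1, w2, w4, w5

w1:
  start at PARK
  read 'a': PARK → INIT
  read 'b': INIT → PARK
  read 'b': PARK → PARK
  read 'b': PARK → PARK
  read 'a': PARK → INIT
  read 'b': INIT → PARK
  end PARK, accepted
w2:
  start at PARK
  read 'b': PARK → PARK
  read 'a': PARK → INIT
  read 'b': INIT → PARK
  read 'a': PARK → INIT
  read 'a': INIT → INIT
  read 'b': INIT → PARK
  read 'a': PARK → INIT
  read 'a': INIT → INIT
  read 'b': INIT → PARK
  read 'b': PARK → PARK
  end PARK, accepted
w3:
  start at PARK
  read 'b': PARK → PARK
  read 'a': PARK → INIT
  read 'a': INIT → INIT
  read 'a': INIT → INIT
  read 'b': INIT → PARK
  read 'b': PARK → PARK
  read 'a': PARK → INIT
  read 'b': INIT → PARK
  read 'a': PARK → INIT
  end INIT, rejected
w4:
  start at PARK
  read 'b': PARK → PARK
  read 'b': PARK → PARK
  read 'a': PARK → INIT
  read 'a': INIT → INIT
  read 'a': INIT → INIT
  read 'b': INIT → PARK
  end PARK, accepted
w5:
  start at PARK
  read 'a': PARK → INIT
  read 'b': INIT → PARK
  read 'a': PARK → INIT
  read 'a': INIT → INIT
  read 'a': INIT → INIT
  read 'a': INIT → INIT
  read 'b': INIT → PARK
  end PARK, accepted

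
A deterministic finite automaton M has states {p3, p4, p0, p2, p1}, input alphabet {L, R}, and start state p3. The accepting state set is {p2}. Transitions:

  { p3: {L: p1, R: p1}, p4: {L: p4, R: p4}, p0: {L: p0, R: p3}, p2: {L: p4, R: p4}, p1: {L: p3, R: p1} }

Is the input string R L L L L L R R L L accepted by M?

No

p3 → p1 → p3 → p1 → p3 → p1 → p3 → p1 → p1 → p3 → p1
End state p1 is not accepting.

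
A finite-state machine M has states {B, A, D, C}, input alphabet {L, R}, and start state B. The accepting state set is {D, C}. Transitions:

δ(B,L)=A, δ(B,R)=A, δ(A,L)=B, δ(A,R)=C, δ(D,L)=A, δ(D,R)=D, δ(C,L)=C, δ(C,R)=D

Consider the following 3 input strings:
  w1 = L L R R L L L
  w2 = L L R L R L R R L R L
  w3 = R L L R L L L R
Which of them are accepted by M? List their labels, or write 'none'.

w1:
  start at B
  read 'L': B → A
  read 'L': A → B
  read 'R': B → A
  read 'R': A → C
  read 'L': C → C
  read 'L': C → C
  read 'L': C → C
  end C, accepted
w2:
  start at B
  read 'L': B → A
  read 'L': A → B
  read 'R': B → A
  read 'L': A → B
  read 'R': B → A
  read 'L': A → B
  read 'R': B → A
  read 'R': A → C
  read 'L': C → C
  read 'R': C → D
  read 'L': D → A
  end A, rejected
w3:
  start at B
  read 'R': B → A
  read 'L': A → B
  read 'L': B → A
  read 'R': A → C
  read 'L': C → C
  read 'L': C → C
  read 'L': C → C
  read 'R': C → D
  end D, accepted

w1, w3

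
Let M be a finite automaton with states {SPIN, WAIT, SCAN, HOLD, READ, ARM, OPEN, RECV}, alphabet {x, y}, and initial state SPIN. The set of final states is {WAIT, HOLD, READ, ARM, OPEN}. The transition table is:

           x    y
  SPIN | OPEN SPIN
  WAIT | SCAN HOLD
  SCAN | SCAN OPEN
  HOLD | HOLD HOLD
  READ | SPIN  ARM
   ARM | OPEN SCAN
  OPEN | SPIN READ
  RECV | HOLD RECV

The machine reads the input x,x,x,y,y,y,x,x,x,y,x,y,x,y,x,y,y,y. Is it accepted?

No

SPIN → OPEN → SPIN → OPEN → READ → ARM → SCAN → SCAN → SCAN → SCAN → OPEN → SPIN → SPIN → OPEN → READ → SPIN → SPIN → SPIN → SPIN
End state SPIN is not accepting.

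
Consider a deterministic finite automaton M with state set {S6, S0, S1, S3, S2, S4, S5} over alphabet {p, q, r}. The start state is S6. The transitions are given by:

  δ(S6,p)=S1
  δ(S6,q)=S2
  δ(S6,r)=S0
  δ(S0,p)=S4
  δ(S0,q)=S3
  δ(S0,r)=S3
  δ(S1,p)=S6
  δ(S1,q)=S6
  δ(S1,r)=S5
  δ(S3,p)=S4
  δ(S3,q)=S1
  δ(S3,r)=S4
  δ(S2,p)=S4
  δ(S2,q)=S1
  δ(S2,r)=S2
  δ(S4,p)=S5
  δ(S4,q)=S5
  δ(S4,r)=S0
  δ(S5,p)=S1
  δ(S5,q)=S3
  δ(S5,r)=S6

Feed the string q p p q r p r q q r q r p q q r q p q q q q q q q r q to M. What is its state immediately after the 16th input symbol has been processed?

S5

S6 → S2 → S4 → S5 → S3 → S4 → S5 → S6 → S2 → S1 → S5 → S3 → S4 → S5 → S3 → S1 → S5
After 16 symbols: S5.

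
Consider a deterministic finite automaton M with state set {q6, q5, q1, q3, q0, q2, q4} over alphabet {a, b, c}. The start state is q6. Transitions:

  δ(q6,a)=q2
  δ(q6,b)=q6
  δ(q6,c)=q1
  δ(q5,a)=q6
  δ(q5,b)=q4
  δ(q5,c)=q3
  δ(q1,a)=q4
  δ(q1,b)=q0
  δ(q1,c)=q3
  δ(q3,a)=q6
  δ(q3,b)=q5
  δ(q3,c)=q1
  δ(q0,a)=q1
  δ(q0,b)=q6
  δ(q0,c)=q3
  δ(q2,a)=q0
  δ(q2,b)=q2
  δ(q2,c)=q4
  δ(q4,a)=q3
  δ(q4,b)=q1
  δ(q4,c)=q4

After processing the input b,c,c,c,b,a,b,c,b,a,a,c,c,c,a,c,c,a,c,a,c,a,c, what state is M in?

q6 → q6 → q1 → q3 → q1 → q0 → q1 → q0 → q3 → q5 → q6 → q2 → q4 → q4 → q4 → q3 → q1 → q3 → q6 → q1 → q4 → q4 → q3 → q1

q1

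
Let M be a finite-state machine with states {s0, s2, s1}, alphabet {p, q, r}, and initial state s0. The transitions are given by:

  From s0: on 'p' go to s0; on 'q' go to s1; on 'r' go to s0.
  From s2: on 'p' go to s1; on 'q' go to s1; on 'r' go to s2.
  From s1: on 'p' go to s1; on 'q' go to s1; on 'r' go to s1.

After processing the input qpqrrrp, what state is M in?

start at s0
read 'q': s0 → s1
read 'p': s1 → s1
read 'q': s1 → s1
read 'r': s1 → s1
read 'r': s1 → s1
read 'r': s1 → s1
read 'p': s1 → s1

s1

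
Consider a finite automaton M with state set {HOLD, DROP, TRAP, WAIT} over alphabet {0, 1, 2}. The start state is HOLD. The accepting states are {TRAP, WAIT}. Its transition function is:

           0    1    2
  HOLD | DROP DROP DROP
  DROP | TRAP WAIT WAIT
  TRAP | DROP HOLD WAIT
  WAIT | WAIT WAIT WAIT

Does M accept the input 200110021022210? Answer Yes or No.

HOLD → DROP → TRAP → DROP → WAIT → WAIT → WAIT → WAIT → WAIT → WAIT → WAIT → WAIT → WAIT → WAIT → WAIT → WAIT
End state WAIT is accepting.

Yes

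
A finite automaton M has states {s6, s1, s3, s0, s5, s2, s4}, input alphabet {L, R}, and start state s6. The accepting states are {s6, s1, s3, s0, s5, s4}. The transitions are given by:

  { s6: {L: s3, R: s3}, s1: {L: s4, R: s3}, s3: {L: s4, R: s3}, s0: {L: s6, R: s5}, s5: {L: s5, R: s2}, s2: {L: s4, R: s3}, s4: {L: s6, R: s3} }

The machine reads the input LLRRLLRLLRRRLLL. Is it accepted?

Yes

Trace: s6 -L-> s3 -L-> s4 -R-> s3 -R-> s3 -L-> s4 -L-> s6 -R-> s3 -L-> s4 -L-> s6 -R-> s3 -R-> s3 -R-> s3 -L-> s4 -L-> s6 -L-> s3
End state s3 is accepting.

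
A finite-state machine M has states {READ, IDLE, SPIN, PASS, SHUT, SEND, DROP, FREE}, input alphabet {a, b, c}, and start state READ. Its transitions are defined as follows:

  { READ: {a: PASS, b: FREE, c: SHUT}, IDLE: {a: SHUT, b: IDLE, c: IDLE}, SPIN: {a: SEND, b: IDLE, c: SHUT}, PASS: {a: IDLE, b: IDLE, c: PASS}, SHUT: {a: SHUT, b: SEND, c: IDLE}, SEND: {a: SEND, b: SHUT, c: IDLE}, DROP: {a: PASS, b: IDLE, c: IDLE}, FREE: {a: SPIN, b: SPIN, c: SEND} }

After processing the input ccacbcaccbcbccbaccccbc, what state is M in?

IDLE

start at READ
read 'c': READ → SHUT
read 'c': SHUT → IDLE
read 'a': IDLE → SHUT
read 'c': SHUT → IDLE
read 'b': IDLE → IDLE
read 'c': IDLE → IDLE
read 'a': IDLE → SHUT
read 'c': SHUT → IDLE
read 'c': IDLE → IDLE
read 'b': IDLE → IDLE
read 'c': IDLE → IDLE
read 'b': IDLE → IDLE
read 'c': IDLE → IDLE
read 'c': IDLE → IDLE
read 'b': IDLE → IDLE
read 'a': IDLE → SHUT
read 'c': SHUT → IDLE
read 'c': IDLE → IDLE
read 'c': IDLE → IDLE
read 'c': IDLE → IDLE
read 'b': IDLE → IDLE
read 'c': IDLE → IDLE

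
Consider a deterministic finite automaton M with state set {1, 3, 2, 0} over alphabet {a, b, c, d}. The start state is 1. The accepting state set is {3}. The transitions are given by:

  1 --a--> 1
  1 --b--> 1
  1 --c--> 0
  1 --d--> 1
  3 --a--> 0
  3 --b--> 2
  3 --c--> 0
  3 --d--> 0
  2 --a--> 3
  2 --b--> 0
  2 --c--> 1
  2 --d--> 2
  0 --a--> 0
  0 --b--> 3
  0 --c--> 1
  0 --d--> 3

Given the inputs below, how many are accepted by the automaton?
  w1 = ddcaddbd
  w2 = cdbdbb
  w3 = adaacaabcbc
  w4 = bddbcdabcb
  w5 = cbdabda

w1:
  start at 1
  read 'd': 1 → 1
  read 'd': 1 → 1
  read 'c': 1 → 0
  read 'a': 0 → 0
  read 'd': 0 → 3
  read 'd': 3 → 0
  read 'b': 0 → 3
  read 'd': 3 → 0
  end 0, rejected
w2:
  start at 1
  read 'c': 1 → 0
  read 'd': 0 → 3
  read 'b': 3 → 2
  read 'd': 2 → 2
  read 'b': 2 → 0
  read 'b': 0 → 3
  end 3, accepted
w3:
  start at 1
  read 'a': 1 → 1
  read 'd': 1 → 1
  read 'a': 1 → 1
  read 'a': 1 → 1
  read 'c': 1 → 0
  read 'a': 0 → 0
  read 'a': 0 → 0
  read 'b': 0 → 3
  read 'c': 3 → 0
  read 'b': 0 → 3
  read 'c': 3 → 0
  end 0, rejected
w4:
  start at 1
  read 'b': 1 → 1
  read 'd': 1 → 1
  read 'd': 1 → 1
  read 'b': 1 → 1
  read 'c': 1 → 0
  read 'd': 0 → 3
  read 'a': 3 → 0
  read 'b': 0 → 3
  read 'c': 3 → 0
  read 'b': 0 → 3
  end 3, accepted
w5:
  start at 1
  read 'c': 1 → 0
  read 'b': 0 → 3
  read 'd': 3 → 0
  read 'a': 0 → 0
  read 'b': 0 → 3
  read 'd': 3 → 0
  read 'a': 0 → 0
  end 0, rejected

2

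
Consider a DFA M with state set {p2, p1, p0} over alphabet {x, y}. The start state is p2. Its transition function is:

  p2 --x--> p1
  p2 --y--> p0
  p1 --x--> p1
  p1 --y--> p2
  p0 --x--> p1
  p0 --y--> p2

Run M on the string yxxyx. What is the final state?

start at p2
read 'y': p2 → p0
read 'x': p0 → p1
read 'x': p1 → p1
read 'y': p1 → p2
read 'x': p2 → p1

p1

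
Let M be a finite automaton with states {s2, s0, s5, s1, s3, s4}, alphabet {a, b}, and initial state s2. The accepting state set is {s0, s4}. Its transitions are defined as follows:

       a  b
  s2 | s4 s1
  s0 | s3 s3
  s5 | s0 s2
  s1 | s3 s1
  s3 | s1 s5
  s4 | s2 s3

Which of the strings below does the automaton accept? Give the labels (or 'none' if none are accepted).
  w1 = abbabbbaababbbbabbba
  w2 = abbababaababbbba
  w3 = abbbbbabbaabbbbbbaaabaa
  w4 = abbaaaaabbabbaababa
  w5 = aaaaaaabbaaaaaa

w4

w1: s2 → s4 → s3 → s5 → s0 → s3 → s5 → s2 → s4 → s2 → s1 → s3 → s5 → s2 → s1 → s1 → s3 → s5 → s2 → s1 → s3  → end s3, rejected
w2: s2 → s4 → s3 → s5 → s0 → s3 → s1 → s1 → s3 → s1 → s1 → s3 → s5 → s2 → s1 → s1 → s3  → end s3, rejected
w3: s2 → s4 → s3 → s5 → s2 → s1 → s1 → s3 → s5 → s2 → s4 → s2 → s1 → s1 → s1 → s1 → s1 → s1 → s3 → s1 → s3 → s5 → s0 → s3  → end s3, rejected
w4: s2 → s4 → s3 → s5 → s0 → s3 → s1 → s3 → s1 → s1 → s1 → s3 → s5 → s2 → s4 → s2 → s1 → s3 → s5 → s0  → end s0, accepted
w5: s2 → s4 → s2 → s4 → s2 → s4 → s2 → s4 → s3 → s5 → s0 → s3 → s1 → s3 → s1 → s3  → end s3, rejected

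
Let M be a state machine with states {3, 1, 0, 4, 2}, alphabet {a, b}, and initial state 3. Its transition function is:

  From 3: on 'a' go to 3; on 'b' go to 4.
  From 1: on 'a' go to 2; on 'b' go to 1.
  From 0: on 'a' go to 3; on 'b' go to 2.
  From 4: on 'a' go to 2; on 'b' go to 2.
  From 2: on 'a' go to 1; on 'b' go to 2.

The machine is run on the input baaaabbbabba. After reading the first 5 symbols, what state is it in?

1

start at 3
read 'b': 3 → 4
read 'a': 4 → 2
read 'a': 2 → 1
read 'a': 1 → 2
read 'a': 2 → 1
After 5 symbols: 1.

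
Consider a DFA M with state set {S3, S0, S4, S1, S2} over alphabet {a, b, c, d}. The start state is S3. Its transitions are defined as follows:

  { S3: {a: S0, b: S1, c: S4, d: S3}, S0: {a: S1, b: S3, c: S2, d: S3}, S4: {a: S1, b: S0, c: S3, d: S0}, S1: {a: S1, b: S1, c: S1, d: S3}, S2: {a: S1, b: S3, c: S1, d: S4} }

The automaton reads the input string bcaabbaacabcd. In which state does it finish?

S3

start at S3
read 'b': S3 → S1
read 'c': S1 → S1
read 'a': S1 → S1
read 'a': S1 → S1
read 'b': S1 → S1
read 'b': S1 → S1
read 'a': S1 → S1
read 'a': S1 → S1
read 'c': S1 → S1
read 'a': S1 → S1
read 'b': S1 → S1
read 'c': S1 → S1
read 'd': S1 → S3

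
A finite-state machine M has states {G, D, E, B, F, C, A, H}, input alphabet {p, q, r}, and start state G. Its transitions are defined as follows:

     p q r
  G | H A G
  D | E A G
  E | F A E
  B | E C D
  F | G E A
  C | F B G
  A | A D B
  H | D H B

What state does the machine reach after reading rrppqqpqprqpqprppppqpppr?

start at G
read 'r': G → G
read 'r': G → G
read 'p': G → H
read 'p': H → D
read 'q': D → A
read 'q': A → D
read 'p': D → E
read 'q': E → A
read 'p': A → A
read 'r': A → B
read 'q': B → C
read 'p': C → F
read 'q': F → E
read 'p': E → F
read 'r': F → A
read 'p': A → A
read 'p': A → A
read 'p': A → A
read 'p': A → A
read 'q': A → D
read 'p': D → E
read 'p': E → F
read 'p': F → G
read 'r': G → G

G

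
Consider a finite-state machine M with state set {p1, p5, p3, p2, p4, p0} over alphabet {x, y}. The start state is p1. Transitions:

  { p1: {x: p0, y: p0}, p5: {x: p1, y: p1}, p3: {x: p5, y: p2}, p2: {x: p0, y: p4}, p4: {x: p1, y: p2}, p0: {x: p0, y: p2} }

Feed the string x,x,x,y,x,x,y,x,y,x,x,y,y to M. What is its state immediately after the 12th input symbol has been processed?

p2

Trace: p1 -x-> p0 -x-> p0 -x-> p0 -y-> p2 -x-> p0 -x-> p0 -y-> p2 -x-> p0 -y-> p2 -x-> p0 -x-> p0 -y-> p2
After 12 symbols: p2.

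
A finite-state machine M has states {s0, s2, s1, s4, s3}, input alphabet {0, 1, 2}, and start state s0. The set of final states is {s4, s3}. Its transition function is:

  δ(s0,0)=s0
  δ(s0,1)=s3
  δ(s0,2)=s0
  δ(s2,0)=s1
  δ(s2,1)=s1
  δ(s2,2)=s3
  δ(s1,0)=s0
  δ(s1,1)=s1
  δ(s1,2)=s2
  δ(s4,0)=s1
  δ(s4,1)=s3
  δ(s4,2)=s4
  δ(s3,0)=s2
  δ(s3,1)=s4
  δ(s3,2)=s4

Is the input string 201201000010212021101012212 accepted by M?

Trace: s0 -2-> s0 -0-> s0 -1-> s3 -2-> s4 -0-> s1 -1-> s1 -0-> s0 -0-> s0 -0-> s0 -0-> s0 -1-> s3 -0-> s2 -2-> s3 -1-> s4 -2-> s4 -0-> s1 -2-> s2 -1-> s1 -1-> s1 -0-> s0 -1-> s3 -0-> s2 -1-> s1 -2-> s2 -2-> s3 -1-> s4 -2-> s4
End state s4 is accepting.

Yes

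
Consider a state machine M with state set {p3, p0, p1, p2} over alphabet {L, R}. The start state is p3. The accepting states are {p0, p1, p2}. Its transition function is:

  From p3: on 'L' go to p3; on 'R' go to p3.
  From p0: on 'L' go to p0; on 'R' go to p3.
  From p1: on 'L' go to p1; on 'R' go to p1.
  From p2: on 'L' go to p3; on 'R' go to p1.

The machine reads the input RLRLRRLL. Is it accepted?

start at p3
read 'R': p3 → p3
read 'L': p3 → p3
read 'R': p3 → p3
read 'L': p3 → p3
read 'R': p3 → p3
read 'R': p3 → p3
read 'L': p3 → p3
read 'L': p3 → p3
End state p3 is not accepting.

No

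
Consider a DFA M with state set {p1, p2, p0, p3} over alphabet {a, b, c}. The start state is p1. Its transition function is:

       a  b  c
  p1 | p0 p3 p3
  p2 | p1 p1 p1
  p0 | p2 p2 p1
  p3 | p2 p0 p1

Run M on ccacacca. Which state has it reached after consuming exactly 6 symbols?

p1

start at p1
read 'c': p1 → p3
read 'c': p3 → p1
read 'a': p1 → p0
read 'c': p0 → p1
read 'a': p1 → p0
read 'c': p0 → p1
After 6 symbols: p1.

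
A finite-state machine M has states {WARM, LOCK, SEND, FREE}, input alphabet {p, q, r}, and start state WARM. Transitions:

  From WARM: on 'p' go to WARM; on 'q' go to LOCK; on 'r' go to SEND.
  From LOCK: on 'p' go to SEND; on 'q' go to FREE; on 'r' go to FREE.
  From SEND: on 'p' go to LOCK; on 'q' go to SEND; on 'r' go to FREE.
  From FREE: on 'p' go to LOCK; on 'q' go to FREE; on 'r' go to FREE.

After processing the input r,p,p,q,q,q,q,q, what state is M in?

start at WARM
read 'r': WARM → SEND
read 'p': SEND → LOCK
read 'p': LOCK → SEND
read 'q': SEND → SEND
read 'q': SEND → SEND
read 'q': SEND → SEND
read 'q': SEND → SEND
read 'q': SEND → SEND

SEND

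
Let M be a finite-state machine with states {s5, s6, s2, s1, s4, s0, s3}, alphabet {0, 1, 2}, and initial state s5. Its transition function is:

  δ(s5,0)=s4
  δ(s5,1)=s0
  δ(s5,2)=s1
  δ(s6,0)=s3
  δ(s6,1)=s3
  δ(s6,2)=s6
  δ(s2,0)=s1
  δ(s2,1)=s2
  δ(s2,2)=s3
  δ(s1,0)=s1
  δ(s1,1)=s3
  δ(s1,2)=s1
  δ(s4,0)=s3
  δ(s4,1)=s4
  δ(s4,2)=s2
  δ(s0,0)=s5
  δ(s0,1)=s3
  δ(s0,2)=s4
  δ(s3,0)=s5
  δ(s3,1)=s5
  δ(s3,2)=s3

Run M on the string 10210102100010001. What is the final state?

s5 → s0 → s5 → s1 → s3 → s5 → s0 → s5 → s1 → s3 → s5 → s4 → s3 → s5 → s4 → s3 → s5 → s0

s0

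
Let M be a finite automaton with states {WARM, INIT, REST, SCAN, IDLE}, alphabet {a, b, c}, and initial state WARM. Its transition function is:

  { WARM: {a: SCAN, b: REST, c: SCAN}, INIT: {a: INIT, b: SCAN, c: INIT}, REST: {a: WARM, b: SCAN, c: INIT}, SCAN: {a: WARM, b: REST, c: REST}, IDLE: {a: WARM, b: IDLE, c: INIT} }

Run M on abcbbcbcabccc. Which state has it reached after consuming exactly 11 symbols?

WARM → SCAN → REST → INIT → SCAN → REST → INIT → SCAN → REST → WARM → REST → INIT
After 11 symbols: INIT.

INIT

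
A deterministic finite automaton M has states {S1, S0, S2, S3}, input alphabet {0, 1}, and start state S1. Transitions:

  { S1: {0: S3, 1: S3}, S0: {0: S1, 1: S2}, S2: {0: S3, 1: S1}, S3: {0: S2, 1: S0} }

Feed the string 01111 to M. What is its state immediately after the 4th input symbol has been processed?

S1

Trace: S1 -0-> S3 -1-> S0 -1-> S2 -1-> S1
After 4 symbols: S1.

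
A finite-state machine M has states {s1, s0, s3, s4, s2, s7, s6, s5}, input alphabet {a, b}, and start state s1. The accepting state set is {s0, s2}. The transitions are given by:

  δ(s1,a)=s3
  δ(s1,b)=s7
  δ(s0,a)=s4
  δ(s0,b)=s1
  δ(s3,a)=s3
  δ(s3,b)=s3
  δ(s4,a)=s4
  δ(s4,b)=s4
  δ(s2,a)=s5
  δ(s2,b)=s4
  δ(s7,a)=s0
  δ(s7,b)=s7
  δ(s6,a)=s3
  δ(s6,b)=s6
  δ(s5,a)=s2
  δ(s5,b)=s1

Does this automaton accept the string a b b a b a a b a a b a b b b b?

start at s1
read 'a': s1 → s3
read 'b': s3 → s3
read 'b': s3 → s3
read 'a': s3 → s3
read 'b': s3 → s3
read 'a': s3 → s3
read 'a': s3 → s3
read 'b': s3 → s3
read 'a': s3 → s3
read 'a': s3 → s3
read 'b': s3 → s3
read 'a': s3 → s3
read 'b': s3 → s3
read 'b': s3 → s3
read 'b': s3 → s3
read 'b': s3 → s3
End state s3 is not accepting.

No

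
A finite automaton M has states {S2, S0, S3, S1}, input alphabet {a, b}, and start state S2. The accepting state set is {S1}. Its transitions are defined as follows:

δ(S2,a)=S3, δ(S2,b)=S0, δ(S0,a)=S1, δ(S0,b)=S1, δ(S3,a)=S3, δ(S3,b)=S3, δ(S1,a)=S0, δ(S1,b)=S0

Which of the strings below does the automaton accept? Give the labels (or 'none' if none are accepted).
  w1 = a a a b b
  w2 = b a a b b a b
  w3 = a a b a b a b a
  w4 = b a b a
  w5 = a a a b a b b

w1: Trace: S2 -a-> S3 -a-> S3 -a-> S3 -b-> S3 -b-> S3  → end S3, rejected
w2: Trace: S2 -b-> S0 -a-> S1 -a-> S0 -b-> S1 -b-> S0 -a-> S1 -b-> S0  → end S0, rejected
w3: Trace: S2 -a-> S3 -a-> S3 -b-> S3 -a-> S3 -b-> S3 -a-> S3 -b-> S3 -a-> S3  → end S3, rejected
w4: Trace: S2 -b-> S0 -a-> S1 -b-> S0 -a-> S1  → end S1, accepted
w5: Trace: S2 -a-> S3 -a-> S3 -a-> S3 -b-> S3 -a-> S3 -b-> S3 -b-> S3  → end S3, rejected

w4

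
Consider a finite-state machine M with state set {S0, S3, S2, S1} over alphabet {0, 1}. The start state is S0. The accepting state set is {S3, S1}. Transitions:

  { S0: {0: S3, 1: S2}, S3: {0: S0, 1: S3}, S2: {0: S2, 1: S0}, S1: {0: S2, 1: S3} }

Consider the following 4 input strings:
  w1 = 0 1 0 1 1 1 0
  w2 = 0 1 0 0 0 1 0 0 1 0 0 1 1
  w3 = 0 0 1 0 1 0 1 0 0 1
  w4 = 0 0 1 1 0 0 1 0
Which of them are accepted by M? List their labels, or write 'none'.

w3

w1:
  start at S0
  read '0': S0 → S3
  read '1': S3 → S3
  read '0': S3 → S0
  read '1': S0 → S2
  read '1': S2 → S0
  read '1': S0 → S2
  read '0': S2 → S2
  end S2, rejected
w2:
  start at S0
  read '0': S0 → S3
  read '1': S3 → S3
  read '0': S3 → S0
  read '0': S0 → S3
  read '0': S3 → S0
  read '1': S0 → S2
  read '0': S2 → S2
  read '0': S2 → S2
  read '1': S2 → S0
  read '0': S0 → S3
  read '0': S3 → S0
  read '1': S0 → S2
  read '1': S2 → S0
  end S0, rejected
w3:
  start at S0
  read '0': S0 → S3
  read '0': S3 → S0
  read '1': S0 → S2
  read '0': S2 → S2
  read '1': S2 → S0
  read '0': S0 → S3
  read '1': S3 → S3
  read '0': S3 → S0
  read '0': S0 → S3
  read '1': S3 → S3
  end S3, accepted
w4:
  start at S0
  read '0': S0 → S3
  read '0': S3 → S0
  read '1': S0 → S2
  read '1': S2 → S0
  read '0': S0 → S3
  read '0': S3 → S0
  read '1': S0 → S2
  read '0': S2 → S2
  end S2, rejected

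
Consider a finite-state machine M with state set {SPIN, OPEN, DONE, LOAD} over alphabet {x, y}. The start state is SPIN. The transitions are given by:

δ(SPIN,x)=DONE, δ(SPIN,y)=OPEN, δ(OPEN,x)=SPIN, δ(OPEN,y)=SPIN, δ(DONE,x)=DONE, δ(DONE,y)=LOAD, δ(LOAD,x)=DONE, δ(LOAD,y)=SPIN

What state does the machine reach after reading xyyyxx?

Trace: SPIN -x-> DONE -y-> LOAD -y-> SPIN -y-> OPEN -x-> SPIN -x-> DONE

DONE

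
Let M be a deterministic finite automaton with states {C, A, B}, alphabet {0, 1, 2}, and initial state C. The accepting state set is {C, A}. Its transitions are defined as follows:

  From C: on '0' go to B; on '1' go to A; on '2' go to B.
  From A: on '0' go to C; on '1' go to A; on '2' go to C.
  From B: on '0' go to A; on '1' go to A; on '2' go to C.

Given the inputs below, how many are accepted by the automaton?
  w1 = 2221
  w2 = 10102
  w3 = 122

1

w1:
  start at C
  read '2': C → B
  read '2': B → C
  read '2': C → B
  read '1': B → A
  end A, accepted
w2:
  start at C
  read '1': C → A
  read '0': A → C
  read '1': C → A
  read '0': A → C
  read '2': C → B
  end B, rejected
w3:
  start at C
  read '1': C → A
  read '2': A → C
  read '2': C → B
  end B, rejected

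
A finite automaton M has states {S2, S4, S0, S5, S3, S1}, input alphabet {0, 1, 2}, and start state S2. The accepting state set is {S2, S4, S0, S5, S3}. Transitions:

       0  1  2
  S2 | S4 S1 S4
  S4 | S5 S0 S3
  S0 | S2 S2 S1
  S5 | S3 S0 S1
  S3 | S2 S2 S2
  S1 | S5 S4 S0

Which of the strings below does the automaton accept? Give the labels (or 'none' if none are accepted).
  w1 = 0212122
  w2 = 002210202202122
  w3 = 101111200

w1: S2 → S4 → S3 → S2 → S4 → S0 → S1 → S0  → end S0, accepted
w2: S2 → S4 → S5 → S1 → S0 → S2 → S4 → S3 → S2 → S4 → S3 → S2 → S4 → S0 → S1 → S0  → end S0, accepted
w3: S2 → S1 → S5 → S0 → S2 → S1 → S4 → S3 → S2 → S4  → end S4, accepted

w1, w2, w3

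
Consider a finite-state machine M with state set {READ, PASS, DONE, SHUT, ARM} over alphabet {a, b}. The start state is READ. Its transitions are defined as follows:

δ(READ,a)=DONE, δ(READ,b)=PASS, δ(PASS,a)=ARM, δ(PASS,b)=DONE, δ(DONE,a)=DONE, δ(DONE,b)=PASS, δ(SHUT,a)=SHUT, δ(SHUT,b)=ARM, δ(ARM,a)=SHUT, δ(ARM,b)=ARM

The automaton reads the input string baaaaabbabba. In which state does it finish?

SHUT

start at READ
read 'b': READ → PASS
read 'a': PASS → ARM
read 'a': ARM → SHUT
read 'a': SHUT → SHUT
read 'a': SHUT → SHUT
read 'a': SHUT → SHUT
read 'b': SHUT → ARM
read 'b': ARM → ARM
read 'a': ARM → SHUT
read 'b': SHUT → ARM
read 'b': ARM → ARM
read 'a': ARM → SHUT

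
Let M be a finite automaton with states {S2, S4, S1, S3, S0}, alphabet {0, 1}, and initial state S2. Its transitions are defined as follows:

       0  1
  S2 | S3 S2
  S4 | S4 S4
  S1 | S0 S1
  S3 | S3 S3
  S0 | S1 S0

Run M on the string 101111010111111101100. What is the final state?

start at S2
read '1': S2 → S2
read '0': S2 → S3
read '1': S3 → S3
read '1': S3 → S3
read '1': S3 → S3
read '1': S3 → S3
read '0': S3 → S3
read '1': S3 → S3
read '0': S3 → S3
read '1': S3 → S3
read '1': S3 → S3
read '1': S3 → S3
read '1': S3 → S3
read '1': S3 → S3
read '1': S3 → S3
read '1': S3 → S3
read '0': S3 → S3
read '1': S3 → S3
read '1': S3 → S3
read '0': S3 → S3
read '0': S3 → S3

S3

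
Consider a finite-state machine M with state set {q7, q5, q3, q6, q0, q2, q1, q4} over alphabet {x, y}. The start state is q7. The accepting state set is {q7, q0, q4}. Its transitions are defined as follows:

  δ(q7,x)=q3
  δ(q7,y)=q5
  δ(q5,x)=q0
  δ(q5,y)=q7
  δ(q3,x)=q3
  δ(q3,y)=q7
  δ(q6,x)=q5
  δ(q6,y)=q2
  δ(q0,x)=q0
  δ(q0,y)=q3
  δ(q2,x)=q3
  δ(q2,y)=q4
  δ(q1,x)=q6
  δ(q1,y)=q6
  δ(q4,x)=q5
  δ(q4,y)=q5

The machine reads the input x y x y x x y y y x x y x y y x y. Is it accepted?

No

q7 → q3 → q7 → q3 → q7 → q3 → q3 → q7 → q5 → q7 → q3 → q3 → q7 → q3 → q7 → q5 → q0 → q3
End state q3 is not accepting.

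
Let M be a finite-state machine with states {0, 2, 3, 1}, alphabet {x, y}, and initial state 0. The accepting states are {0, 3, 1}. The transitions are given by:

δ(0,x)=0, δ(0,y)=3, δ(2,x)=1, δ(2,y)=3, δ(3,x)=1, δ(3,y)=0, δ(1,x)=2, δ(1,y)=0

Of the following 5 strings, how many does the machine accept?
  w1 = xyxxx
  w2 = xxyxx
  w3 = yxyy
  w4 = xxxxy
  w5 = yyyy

w1: Trace: 0 -x-> 0 -y-> 3 -x-> 1 -x-> 2 -x-> 1  → end 1, accepted
w2: Trace: 0 -x-> 0 -x-> 0 -y-> 3 -x-> 1 -x-> 2  → end 2, rejected
w3: Trace: 0 -y-> 3 -x-> 1 -y-> 0 -y-> 3  → end 3, accepted
w4: Trace: 0 -x-> 0 -x-> 0 -x-> 0 -x-> 0 -y-> 3  → end 3, accepted
w5: Trace: 0 -y-> 3 -y-> 0 -y-> 3 -y-> 0  → end 0, accepted

4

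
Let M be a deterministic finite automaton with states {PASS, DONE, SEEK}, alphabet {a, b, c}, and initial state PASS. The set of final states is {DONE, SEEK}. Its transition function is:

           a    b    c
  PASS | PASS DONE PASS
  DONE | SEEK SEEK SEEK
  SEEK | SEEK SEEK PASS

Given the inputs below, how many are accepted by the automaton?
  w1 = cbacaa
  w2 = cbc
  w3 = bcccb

2

w1: PASS → PASS → DONE → SEEK → PASS → PASS → PASS  → end PASS, rejected
w2: PASS → PASS → DONE → SEEK  → end SEEK, accepted
w3: PASS → DONE → SEEK → PASS → PASS → DONE  → end DONE, accepted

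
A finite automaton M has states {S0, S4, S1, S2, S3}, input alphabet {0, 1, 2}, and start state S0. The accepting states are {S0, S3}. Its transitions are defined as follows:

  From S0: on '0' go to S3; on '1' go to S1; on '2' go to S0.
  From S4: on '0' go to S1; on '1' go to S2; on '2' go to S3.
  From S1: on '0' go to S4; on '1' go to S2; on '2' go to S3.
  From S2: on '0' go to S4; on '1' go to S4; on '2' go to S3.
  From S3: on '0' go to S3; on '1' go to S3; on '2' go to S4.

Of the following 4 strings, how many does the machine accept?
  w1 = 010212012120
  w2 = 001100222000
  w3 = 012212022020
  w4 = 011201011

w1: S0 → S3 → S3 → S3 → S4 → S2 → S3 → S3 → S3 → S4 → S2 → S3 → S3  → end S3, accepted
w2: S0 → S3 → S3 → S3 → S3 → S3 → S3 → S4 → S3 → S4 → S1 → S4 → S1  → end S1, rejected
w3: S0 → S3 → S3 → S4 → S3 → S3 → S4 → S1 → S3 → S4 → S1 → S3 → S3  → end S3, accepted
w4: S0 → S3 → S3 → S3 → S4 → S1 → S2 → S4 → S2 → S4  → end S4, rejected

2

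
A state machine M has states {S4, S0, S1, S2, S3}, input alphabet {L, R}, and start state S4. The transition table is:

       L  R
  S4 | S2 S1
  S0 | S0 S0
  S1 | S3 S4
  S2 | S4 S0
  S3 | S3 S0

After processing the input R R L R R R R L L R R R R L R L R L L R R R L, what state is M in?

Trace: S4 -R-> S1 -R-> S4 -L-> S2 -R-> S0 -R-> S0 -R-> S0 -R-> S0 -L-> S0 -L-> S0 -R-> S0 -R-> S0 -R-> S0 -R-> S0 -L-> S0 -R-> S0 -L-> S0 -R-> S0 -L-> S0 -L-> S0 -R-> S0 -R-> S0 -R-> S0 -L-> S0

S0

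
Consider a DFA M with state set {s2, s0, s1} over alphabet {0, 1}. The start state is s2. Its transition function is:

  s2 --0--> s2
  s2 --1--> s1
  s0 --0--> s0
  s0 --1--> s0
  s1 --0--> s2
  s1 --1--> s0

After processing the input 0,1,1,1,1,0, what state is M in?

s0

Trace: s2 -0-> s2 -1-> s1 -1-> s0 -1-> s0 -1-> s0 -0-> s0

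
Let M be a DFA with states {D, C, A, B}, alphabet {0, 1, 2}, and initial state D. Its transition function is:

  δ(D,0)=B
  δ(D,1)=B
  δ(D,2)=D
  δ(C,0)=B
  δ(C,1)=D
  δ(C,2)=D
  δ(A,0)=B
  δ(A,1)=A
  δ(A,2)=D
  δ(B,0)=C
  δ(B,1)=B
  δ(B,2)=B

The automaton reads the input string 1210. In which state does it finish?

Trace: D -1-> B -2-> B -1-> B -0-> C

C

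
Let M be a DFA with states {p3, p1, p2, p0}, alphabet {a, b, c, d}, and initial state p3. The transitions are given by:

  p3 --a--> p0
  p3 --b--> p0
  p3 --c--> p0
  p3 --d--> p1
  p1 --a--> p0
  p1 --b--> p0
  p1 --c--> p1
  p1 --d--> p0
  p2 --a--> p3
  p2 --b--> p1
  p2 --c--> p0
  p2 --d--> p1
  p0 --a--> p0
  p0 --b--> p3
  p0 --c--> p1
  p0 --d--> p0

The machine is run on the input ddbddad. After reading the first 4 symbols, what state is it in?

p1

Trace: p3 -d-> p1 -d-> p0 -b-> p3 -d-> p1
After 4 symbols: p1.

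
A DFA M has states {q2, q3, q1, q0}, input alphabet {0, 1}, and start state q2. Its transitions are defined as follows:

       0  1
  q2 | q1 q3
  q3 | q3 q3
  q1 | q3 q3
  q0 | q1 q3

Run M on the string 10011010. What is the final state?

q2 → q3 → q3 → q3 → q3 → q3 → q3 → q3 → q3

q3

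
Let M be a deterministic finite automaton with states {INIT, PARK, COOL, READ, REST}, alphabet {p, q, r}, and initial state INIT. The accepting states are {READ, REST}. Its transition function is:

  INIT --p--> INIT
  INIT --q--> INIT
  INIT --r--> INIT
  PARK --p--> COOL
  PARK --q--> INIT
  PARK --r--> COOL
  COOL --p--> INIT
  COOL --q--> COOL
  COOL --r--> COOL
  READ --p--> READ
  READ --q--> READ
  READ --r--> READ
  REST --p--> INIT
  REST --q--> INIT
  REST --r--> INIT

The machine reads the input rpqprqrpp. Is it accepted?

start at INIT
read 'r': INIT → INIT
read 'p': INIT → INIT
read 'q': INIT → INIT
read 'p': INIT → INIT
read 'r': INIT → INIT
read 'q': INIT → INIT
read 'r': INIT → INIT
read 'p': INIT → INIT
read 'p': INIT → INIT
End state INIT is not accepting.

No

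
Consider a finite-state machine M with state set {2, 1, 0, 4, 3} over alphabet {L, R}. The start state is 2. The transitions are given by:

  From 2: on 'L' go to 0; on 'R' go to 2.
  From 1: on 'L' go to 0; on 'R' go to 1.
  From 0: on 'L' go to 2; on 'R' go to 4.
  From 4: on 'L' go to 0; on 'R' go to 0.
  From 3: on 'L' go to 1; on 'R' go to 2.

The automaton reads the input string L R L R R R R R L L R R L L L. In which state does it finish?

Trace: 2 -L-> 0 -R-> 4 -L-> 0 -R-> 4 -R-> 0 -R-> 4 -R-> 0 -R-> 4 -L-> 0 -L-> 2 -R-> 2 -R-> 2 -L-> 0 -L-> 2 -L-> 0

0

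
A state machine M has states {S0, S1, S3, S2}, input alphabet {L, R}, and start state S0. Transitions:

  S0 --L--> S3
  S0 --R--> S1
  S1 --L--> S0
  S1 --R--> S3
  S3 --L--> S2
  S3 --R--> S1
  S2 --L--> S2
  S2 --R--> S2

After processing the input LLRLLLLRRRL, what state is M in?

S0 → S3 → S2 → S2 → S2 → S2 → S2 → S2 → S2 → S2 → S2 → S2

S2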